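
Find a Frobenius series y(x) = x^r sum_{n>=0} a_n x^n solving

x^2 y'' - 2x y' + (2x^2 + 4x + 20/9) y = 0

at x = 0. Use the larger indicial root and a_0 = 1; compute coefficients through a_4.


Write in Frobenius form y'' + (p(x)/x) y' + (q(x)/x^2) y = 0:
  p(x) = -2,  q(x) = 2x^2 + 4x + 20/9.
Indicial equation: r(r-1) + (-2) r + (20/9) = 0 -> roots r_1 = 5/3, r_2 = 4/3.
Take r = r_1 = 5/3. Let y(x) = x^r sum_{n>=0} a_n x^n with a_0 = 1.
Substitute y = x^r sum a_n x^n and match x^{r+n}. The recurrence is
  D(n) a_n + 4 a_{n-1} + 2 a_{n-2} = 0,  where D(n) = (r+n)(r+n-1) + (-2)(r+n) + (20/9).
  a_n = [-4 a_{n-1} - 2 a_{n-2}] / D(n).
Since the indicial polynomial factors as (r - r_1)(r - r_2), D(n) = (r_1 + n - r_1)(r_1 + n - r_2) = n(n + 1/3).
Evaluating step by step (a_0 = 1):
  n = 1: D(1) = 1(1 + 1/3) = 4/3; numerator = -4(1) = -4; a_1 = (-4)/(4/3) = -3
  n = 2: D(2) = 2(2 + 1/3) = 14/3; numerator = -4(-3) - 2(1) = 10; a_2 = (10)/(14/3) = 15/7
  n = 3: D(3) = 3(3 + 1/3) = 10; numerator = -4(15/7) - 2(-3) = -18/7; a_3 = (-18/7)/(10) = -9/35
  n = 4: D(4) = 4(4 + 1/3) = 52/3; numerator = -4(-9/35) - 2(15/7) = -114/35; a_4 = (-114/35)/(52/3) = -171/910

r = 5/3; a_0 = 1; a_1 = -3; a_2 = 15/7; a_3 = -9/35; a_4 = -171/910


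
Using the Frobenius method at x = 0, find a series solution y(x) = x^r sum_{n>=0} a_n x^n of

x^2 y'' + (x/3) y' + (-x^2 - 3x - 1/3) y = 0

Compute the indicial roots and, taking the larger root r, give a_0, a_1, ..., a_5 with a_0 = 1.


Write in Frobenius form y'' + (p(x)/x) y' + (q(x)/x^2) y = 0:
  p(x) = 1/3,  q(x) = -x^2 - 3x - 1/3.
Indicial equation: r(r-1) + (1/3) r + (-1/3) = 0 -> roots r_1 = 1, r_2 = -1/3.
Take r = r_1 = 1. Let y(x) = x^r sum_{n>=0} a_n x^n with a_0 = 1.
Substitute y = x^r sum a_n x^n and match x^{r+n}. The recurrence is
  D(n) a_n - 3 a_{n-1} - 1 a_{n-2} = 0,  where D(n) = (r+n)(r+n-1) + (1/3)(r+n) + (-1/3).
  a_n = [3 a_{n-1} + 1 a_{n-2}] / D(n).
Since the indicial polynomial factors as (r - r_1)(r - r_2), D(n) = (r_1 + n - r_1)(r_1 + n - r_2) = n(n + 4/3).
Evaluating step by step (a_0 = 1):
  n = 1: D(1) = 1(1 + 4/3) = 7/3; numerator = 3(1) = 3; a_1 = (3)/(7/3) = 9/7
  n = 2: D(2) = 2(2 + 4/3) = 20/3; numerator = 3(9/7) + 1(1) = 34/7; a_2 = (34/7)/(20/3) = 51/70
  n = 3: D(3) = 3(3 + 4/3) = 13; numerator = 3(51/70) + 1(9/7) = 243/70; a_3 = (243/70)/(13) = 243/910
  n = 4: D(4) = 4(4 + 4/3) = 64/3; numerator = 3(243/910) + 1(51/70) = 696/455; a_4 = (696/455)/(64/3) = 261/3640
  n = 5: D(5) = 5(5 + 4/3) = 95/3; numerator = 3(261/3640) + 1(243/910) = 27/56; a_5 = (27/56)/(95/3) = 81/5320

r = 1; a_0 = 1; a_1 = 9/7; a_2 = 51/70; a_3 = 243/910; a_4 = 261/3640; a_5 = 81/5320


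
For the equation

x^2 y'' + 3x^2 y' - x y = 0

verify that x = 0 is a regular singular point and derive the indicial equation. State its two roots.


Divide by x^2 to reach normal form y'' + P_1(x) y' + P_2(x) y = 0 with P_1(x) = 3 and P_2(x) = -1/x.
x = 0 is a singular point because the y-coefficient -1/x has a pole at x = 0.
It is a regular singular point because x P_1(x) = p(x) = 3x and x^2 P_2(x) = q(x) = -x are polynomials, hence analytic at x = 0.
p(0) = 0,  q(0) = 0.
Indicial equation: r(r-1) + p(0) r + q(0) = 0, i.e. r^2 + (p(0) - 1) r + q(0) = 0, i.e. r^2 - 1 r = 0.
Discriminant: (-1)^2 - 4(0) = 1, so r = (1 ± 1)/2.
Solving: r_1 = 1, r_2 = 0.

indicial: r^2 - 1 r = 0; roots r_1 = 1, r_2 = 0


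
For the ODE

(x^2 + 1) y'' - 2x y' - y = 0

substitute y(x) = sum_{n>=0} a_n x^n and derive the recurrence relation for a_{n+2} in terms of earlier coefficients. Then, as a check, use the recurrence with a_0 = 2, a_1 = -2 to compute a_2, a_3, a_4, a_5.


Substitute y = sum_n a_n x^n.
(1 + 1 x^2) y'' contributes (n+2)(n+1) a_{n+2} + n(n-1) a_n at x^n.
-2 x y'(x) contributes -2 n a_n at x^n.
-y(x) contributes -1 a_n at x^n.
Matching x^n: (n+2)(n+1) a_{n+2} + (n(n-1) - 2 n - 1) a_n = 0.
Thus a_{n+2} = (-n(n-1) + 2 n + 1) / ((n+1)(n+2)) * a_n.

Check with a_0 = 2, a_1 = -2 (apply the recurrence for n = 0, 1, 2, 3): a_0 = 2, a_1 = -2, a_2 = 1, a_3 = -1, a_4 = 1/4, a_5 = -1/20.

a_(n+2) = (-n(n-1) + 2 n + 1) / ((n+1)(n+2)) * a_n; check: a_0 = 2, a_1 = -2, a_2 = 1, a_3 = -1, a_4 = 1/4, a_5 = -1/20


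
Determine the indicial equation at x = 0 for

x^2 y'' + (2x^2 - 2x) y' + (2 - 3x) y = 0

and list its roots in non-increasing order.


Divide by x^2 to reach normal form y'' + P_1(x) y' + P_2(x) y = 0 with P_1(x) = 2 - 2/x and P_2(x) = -3/x + 2/x^2.
x = 0 is a singular point because the y'-coefficient 2 - 2/x has a pole at x = 0 and the y-coefficient -3/x + 2/x^2 has a pole at x = 0.
It is a regular singular point because x P_1(x) = p(x) = 2x - 2 and x^2 P_2(x) = q(x) = 2 - 3x are polynomials, hence analytic at x = 0.
p(0) = -2,  q(0) = 2.
Indicial equation: r(r-1) + p(0) r + q(0) = 0, i.e. r^2 + (p(0) - 1) r + q(0) = 0, i.e. r^2 - 3 r + 2 = 0.
Discriminant: (-3)^2 - 4(2) = 1, so r = (3 ± 1)/2.
Solving: r_1 = 2, r_2 = 1.

indicial: r^2 - 3 r + 2 = 0; roots r_1 = 2, r_2 = 1


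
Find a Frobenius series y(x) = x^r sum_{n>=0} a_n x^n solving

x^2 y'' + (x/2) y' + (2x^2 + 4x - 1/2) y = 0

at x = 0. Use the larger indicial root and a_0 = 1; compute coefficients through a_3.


Write in Frobenius form y'' + (p(x)/x) y' + (q(x)/x^2) y = 0:
  p(x) = 1/2,  q(x) = 2x^2 + 4x - 1/2.
Indicial equation: r(r-1) + (1/2) r + (-1/2) = 0 -> roots r_1 = 1, r_2 = -1/2.
Take r = r_1 = 1. Let y(x) = x^r sum_{n>=0} a_n x^n with a_0 = 1.
Substitute y = x^r sum a_n x^n and match x^{r+n}. The recurrence is
  D(n) a_n + 4 a_{n-1} + 2 a_{n-2} = 0,  where D(n) = (r+n)(r+n-1) + (1/2)(r+n) + (-1/2).
  a_n = [-4 a_{n-1} - 2 a_{n-2}] / D(n).
Since the indicial polynomial factors as (r - r_1)(r - r_2), D(n) = (r_1 + n - r_1)(r_1 + n - r_2) = n(n + 3/2).
Evaluating step by step (a_0 = 1):
  n = 1: D(1) = 1(1 + 3/2) = 5/2; numerator = -4(1) = -4; a_1 = (-4)/(5/2) = -8/5
  n = 2: D(2) = 2(2 + 3/2) = 7; numerator = -4(-8/5) - 2(1) = 22/5; a_2 = (22/5)/(7) = 22/35
  n = 3: D(3) = 3(3 + 3/2) = 27/2; numerator = -4(22/35) - 2(-8/5) = 24/35; a_3 = (24/35)/(27/2) = 16/315

r = 1; a_0 = 1; a_1 = -8/5; a_2 = 22/35; a_3 = 16/315


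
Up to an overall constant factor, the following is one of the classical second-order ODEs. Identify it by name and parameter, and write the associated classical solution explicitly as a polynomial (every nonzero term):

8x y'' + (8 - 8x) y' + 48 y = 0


All three coefficients share the factor 8; dividing through by 8 gives  x y'' + (1 - x) y' + 6 y = 0.
This matches the Laguerre equation x y'' + (1 - x) y' + n y = 0 with n = 6; the polynomial solution is L_6(x).
With y = sum_k a_k x^k, matching x^k gives (k+1)k a_{k+1} + (k+1) a_{k+1} - k a_k + n a_k = 0, i.e. (k+1)^2 a_{k+1} = (k - n) a_k = (k - 6) a_k. The right side vanishes at k = 6, so the series terminates at degree 6.
Standard normalization L_n(0) = 1 gives a_0 = 1. Work upward with a_{k+1} = (k - 6) a_k / (k+1)^2:
  a_1 = (0 - 6)(1) / 1^2 = -6/1 = -6
  a_2 = (1 - 6)(-6) / 2^2 = 30/4 = 15/2
  a_3 = (2 - 6)(15/2) / 3^2 = -30/9 = -10/3
  a_4 = (3 - 6)(-10/3) / 4^2 = 10/16 = 5/8
  a_5 = (4 - 6)(5/8) / 5^2 = (-5/4)/25 = -1/20
  a_6 = (5 - 6)(-1/20) / 6^2 = (1/20)/36 = 1/720
Hence L_6(x) = x^6/720 - x^5/20 + 5 x^4/8 - 10 x^3/3 + 15 x^2/2 - 6 x + 1.

L_6(x); series = x^6/720 - x^5/20 + 5 x^4/8 - 10 x^3/3 + 15 x^2/2 - 6 x + 1


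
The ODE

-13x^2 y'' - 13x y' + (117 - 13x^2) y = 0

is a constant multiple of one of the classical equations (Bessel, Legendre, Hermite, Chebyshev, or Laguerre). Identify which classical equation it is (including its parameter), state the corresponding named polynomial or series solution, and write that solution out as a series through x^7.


All three coefficients share the factor -13; dividing through by -13 gives  x^2 y'' + x y' + (x^2 - 9) y = 0.
This matches the Bessel equation x^2 y'' + x y' + (x^2 - nu^2) y = 0 with nu^2 = 9, so nu = 3; the solution bounded at x = 0 is J_3(x).
Frobenius at x = 0: indicial roots ±nu; for r = nu the recurrence k(k + 2nu) c_k = -c_{k-2} gives the standard series J_nu(x) = sum_{k>=0} (-1)^k / (k! (k+nu)!) (x/2)^(2k+nu). Evaluate the first 3 terms:
  k = 0: (-1)^0 / (0! * 3! * 2^3) x^3 = 1/(1*6*8) x^3 = (1/48) x^3
  k = 1: (-1)^1 / (1! * 4! * 2^5) x^5 = -1/(1*24*32) x^5 = (-1/768) x^5
  k = 2: (-1)^2 / (2! * 5! * 2^7) x^7 = 1/(2*120*128) x^7 = (1/30720) x^7
Hence J_3(x) = x^7/30720 - x^5/768 + x^3/48 + ....

J_3(x); series = x^7/30720 - x^5/768 + x^3/48


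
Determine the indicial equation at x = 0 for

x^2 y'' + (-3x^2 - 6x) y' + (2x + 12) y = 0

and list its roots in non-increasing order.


Divide by x^2 to reach normal form y'' + P_1(x) y' + P_2(x) y = 0 with P_1(x) = -3 - 6/x and P_2(x) = 2/x + 12/x^2.
x = 0 is a singular point because the y'-coefficient -3 - 6/x has a pole at x = 0 and the y-coefficient 2/x + 12/x^2 has a pole at x = 0.
It is a regular singular point because x P_1(x) = p(x) = -3x - 6 and x^2 P_2(x) = q(x) = 2x + 12 are polynomials, hence analytic at x = 0.
p(0) = -6,  q(0) = 12.
Indicial equation: r(r-1) + p(0) r + q(0) = 0, i.e. r^2 + (p(0) - 1) r + q(0) = 0, i.e. r^2 - 7 r + 12 = 0.
Discriminant: (-7)^2 - 4(12) = 1, so r = (7 ± 1)/2.
Solving: r_1 = 4, r_2 = 3.

indicial: r^2 - 7 r + 12 = 0; roots r_1 = 4, r_2 = 3


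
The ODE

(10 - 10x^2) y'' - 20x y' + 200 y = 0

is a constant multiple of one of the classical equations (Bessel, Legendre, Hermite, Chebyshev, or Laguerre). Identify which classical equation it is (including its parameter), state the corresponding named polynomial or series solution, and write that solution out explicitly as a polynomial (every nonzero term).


All three coefficients share the factor 10; dividing through by 10 gives  (1 - x^2) y'' - 2x y' + 20 y = 0.
This matches the Legendre equation (1 - x^2) y'' - 2x y' + n(n+1) y = 0 (note the -2x y' term) with n(n+1) = 20, so n = 4; the polynomial solution is P_4(x).
With y = sum_k a_k x^k, matching x^k gives (k+2)(k+1) a_{k+2} = [k(k+1) - n(n+1)] a_k = (k - 4)(k + 5) a_k. The right side vanishes at k = 4, so the series with the parity of 4 terminates at degree 4.
Standard normalization (P_n(1) = 1): leading coefficient (2n)!/(2^n (n!)^2) = 40320/(16*576) = 35/8, so a_4 = 35/8. Work downward with a_k = (k+1)(k+2) a_{k+2} / ((k - 4)(k + 5)):
  a_2 = (3)(4)(35/8) / ((2 - 4)(2 + 5)) = (105/2)/(-14) = -15/4
  a_0 = (1)(2)(-15/4) / ((0 - 4)(0 + 5)) = (-15/2)/(-20) = 3/8
Hence P_4(x) = 35 x^4/8 - 15 x^2/4 + 3/8.

P_4(x); series = 35 x^4/8 - 15 x^2/4 + 3/8


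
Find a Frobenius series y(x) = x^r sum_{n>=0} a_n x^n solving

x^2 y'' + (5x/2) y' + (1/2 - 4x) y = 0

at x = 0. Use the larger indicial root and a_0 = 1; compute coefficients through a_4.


Write in Frobenius form y'' + (p(x)/x) y' + (q(x)/x^2) y = 0:
  p(x) = 5/2,  q(x) = 1/2 - 4x.
Indicial equation: r(r-1) + (5/2) r + (1/2) = 0 -> roots r_1 = -1/2, r_2 = -1.
Take r = r_1 = -1/2. Let y(x) = x^r sum_{n>=0} a_n x^n with a_0 = 1.
Substitute y = x^r sum a_n x^n and match x^{r+n}. The recurrence is
  D(n) a_n - 4 a_{n-1} = 0,  where D(n) = (r+n)(r+n-1) + (5/2)(r+n) + (1/2).
  a_n = 4 / D(n) * a_{n-1}.
Since the indicial polynomial factors as (r - r_1)(r - r_2), D(n) = (r_1 + n - r_1)(r_1 + n - r_2) = n(n + 1/2).
Evaluating step by step (a_0 = 1):
  n = 1: D(1) = 1(1 + 1/2) = 3/2; numerator = 4(1) = 4; a_1 = (4)/(3/2) = 8/3
  n = 2: D(2) = 2(2 + 1/2) = 5; numerator = 4(8/3) = 32/3; a_2 = (32/3)/(5) = 32/15
  n = 3: D(3) = 3(3 + 1/2) = 21/2; numerator = 4(32/15) = 128/15; a_3 = (128/15)/(21/2) = 256/315
  n = 4: D(4) = 4(4 + 1/2) = 18; numerator = 4(256/315) = 1024/315; a_4 = (1024/315)/(18) = 512/2835

r = -1/2; a_0 = 1; a_1 = 8/3; a_2 = 32/15; a_3 = 256/315; a_4 = 512/2835


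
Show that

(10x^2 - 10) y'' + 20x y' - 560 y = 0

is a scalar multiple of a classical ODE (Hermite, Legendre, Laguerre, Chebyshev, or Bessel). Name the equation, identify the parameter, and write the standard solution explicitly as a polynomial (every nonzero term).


All three coefficients share the factor -10; dividing through by -10 gives  (1 - x^2) y'' - 2x y' + 56 y = 0.
This matches the Legendre equation (1 - x^2) y'' - 2x y' + n(n+1) y = 0 (note the -2x y' term) with n(n+1) = 56, so n = 7; the polynomial solution is P_7(x).
With y = sum_k a_k x^k, matching x^k gives (k+2)(k+1) a_{k+2} = [k(k+1) - n(n+1)] a_k = (k - 7)(k + 8) a_k. The right side vanishes at k = 7, so the series with the parity of 7 terminates at degree 7.
Standard normalization (P_n(1) = 1): leading coefficient (2n)!/(2^n (n!)^2) = 87178291200/(128*25401600) = 429/16, so a_7 = 429/16. Work downward with a_k = (k+1)(k+2) a_{k+2} / ((k - 7)(k + 8)):
  a_5 = (6)(7)(429/16) / ((5 - 7)(5 + 8)) = (9009/8)/(-26) = -693/16
  a_3 = (4)(5)(-693/16) / ((3 - 7)(3 + 8)) = (-3465/4)/(-44) = 315/16
  a_1 = (2)(3)(315/16) / ((1 - 7)(1 + 8)) = (945/8)/(-54) = -35/16
Hence P_7(x) = 429 x^7/16 - 693 x^5/16 + 315 x^3/16 - 35 x/16.

P_7(x); series = 429 x^7/16 - 693 x^5/16 + 315 x^3/16 - 35 x/16


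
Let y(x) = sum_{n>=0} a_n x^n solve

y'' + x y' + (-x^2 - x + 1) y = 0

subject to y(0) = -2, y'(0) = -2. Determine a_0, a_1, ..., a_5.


Ansatz: y(x) = sum_{n>=0} a_n x^n, so y'(x) = sum_{n>=1} n a_n x^(n-1) and y''(x) = sum_{n>=2} n(n-1) a_n x^(n-2).
Substitute into P(x) y'' + Q(x) y' + R(x) y = 0 with P(x) = 1, Q(x) = x, R(x) = -x^2 - x + 1, and match powers of x.
Initial conditions: a_0 = -2, a_1 = -2.
Setting the coefficient of each power of x to zero and solving order by order (substituting the coefficients already found):
  x^0: 2 a_2 + a_0 = 0  ->  2 a_2 = -a_0 = 2  ->  a_2 = 1
  x^1: 6 a_3 + 2 a_1 - a_0 = 0  ->  6 a_3 = -2 a_1 + a_0 = 2  ->  a_3 = 1/3
  x^2: 12 a_4 + 3 a_2 - a_1 - a_0 = 0  ->  12 a_4 = -3 a_2 + a_1 + a_0 = -7  ->  a_4 = -7/12
  x^3: 20 a_5 + 4 a_3 - a_2 - a_1 = 0  ->  20 a_5 = -4 a_3 + a_2 + a_1 = -7/3  ->  a_5 = -7/60
Truncated series: y(x) = -2 - 2 x + x^2 + (1/3) x^3 - (7/12) x^4 - (7/60) x^5 + O(x^6).

a_0 = -2; a_1 = -2; a_2 = 1; a_3 = 1/3; a_4 = -7/12; a_5 = -7/60


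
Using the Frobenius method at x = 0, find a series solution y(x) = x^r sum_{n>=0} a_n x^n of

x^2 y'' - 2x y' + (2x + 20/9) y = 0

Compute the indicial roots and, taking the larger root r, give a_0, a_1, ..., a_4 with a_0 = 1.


Write in Frobenius form y'' + (p(x)/x) y' + (q(x)/x^2) y = 0:
  p(x) = -2,  q(x) = 2x + 20/9.
Indicial equation: r(r-1) + (-2) r + (20/9) = 0 -> roots r_1 = 5/3, r_2 = 4/3.
Take r = r_1 = 5/3. Let y(x) = x^r sum_{n>=0} a_n x^n with a_0 = 1.
Substitute y = x^r sum a_n x^n and match x^{r+n}. The recurrence is
  D(n) a_n + 2 a_{n-1} = 0,  where D(n) = (r+n)(r+n-1) + (-2)(r+n) + (20/9).
  a_n = -2 / D(n) * a_{n-1}.
Since the indicial polynomial factors as (r - r_1)(r - r_2), D(n) = (r_1 + n - r_1)(r_1 + n - r_2) = n(n + 1/3).
Evaluating step by step (a_0 = 1):
  n = 1: D(1) = 1(1 + 1/3) = 4/3; numerator = -2(1) = -2; a_1 = (-2)/(4/3) = -3/2
  n = 2: D(2) = 2(2 + 1/3) = 14/3; numerator = -2(-3/2) = 3; a_2 = (3)/(14/3) = 9/14
  n = 3: D(3) = 3(3 + 1/3) = 10; numerator = -2(9/14) = -9/7; a_3 = (-9/7)/(10) = -9/70
  n = 4: D(4) = 4(4 + 1/3) = 52/3; numerator = -2(-9/70) = 9/35; a_4 = (9/35)/(52/3) = 27/1820

r = 5/3; a_0 = 1; a_1 = -3/2; a_2 = 9/14; a_3 = -9/70; a_4 = 27/1820


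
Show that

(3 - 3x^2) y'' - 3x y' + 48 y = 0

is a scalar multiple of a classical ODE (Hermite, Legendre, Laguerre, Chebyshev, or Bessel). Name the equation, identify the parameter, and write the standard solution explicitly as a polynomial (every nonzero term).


All three coefficients share the factor 3; dividing through by 3 gives  (1 - x^2) y'' - x y' + 16 y = 0.
This matches the Chebyshev equation (1 - x^2) y'' - x y' + n^2 y = 0 (note the -x y' term, not -2x y') with n^2 = 16, so n = 4; the polynomial solution is T_4(x).
With y = sum_k a_k x^k, matching x^k gives (k+2)(k+1) a_{k+2} = (k^2 - n^2) a_k = (k - 4)(k + 4) a_k. The right side vanishes at k = 4, so the series with the parity of 4 terminates at degree 4.
Standard normalization: leading coefficient of T_n is 2^(n-1), so a_4 = 2^3 = 8. Work downward with a_k = (k+1)(k+2) a_{k+2} / ((k - 4)(k + 4)):
  a_2 = (3)(4)(8) / ((2 - 4)(2 + 4)) = 96/(-12) = -8
  a_0 = (1)(2)(-8) / ((0 - 4)(0 + 4)) = -16/(-16) = 1
Hence T_4(x) = 8 x^4 - 8 x^2 + 1.

T_4(x); series = 8 x^4 - 8 x^2 + 1


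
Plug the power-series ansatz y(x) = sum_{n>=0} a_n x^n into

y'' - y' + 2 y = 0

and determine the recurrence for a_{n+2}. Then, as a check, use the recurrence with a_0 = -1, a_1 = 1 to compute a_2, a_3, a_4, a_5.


Substitute y = sum_n a_n x^n.
y''(x) has coefficient (n+2)(n+1) a_{n+2} at x^n;
-y'(x) has coefficient -(n+1) a_{n+1} at x^n;
2 y(x) has coefficient 2 a_n at x^n.
Matching x^n: (n+2)(n+1) a_{n+2} - (n+1) a_{n+1} + 2 a_n = 0.
Thus a_{n+2} = [(n+1) a_{n+1} - 2 a_n] / ((n+1)(n+2)).

Check with a_0 = -1, a_1 = 1 (apply the recurrence for n = 0, 1, 2, 3): a_0 = -1, a_1 = 1, a_2 = 3/2, a_3 = 1/6, a_4 = -5/24, a_5 = -7/120.

a_(n+2) = [(n+1) a_(n+1) - 2 a_n] / ((n+1)(n+2)); check: a_0 = -1, a_1 = 1, a_2 = 3/2, a_3 = 1/6, a_4 = -5/24, a_5 = -7/120


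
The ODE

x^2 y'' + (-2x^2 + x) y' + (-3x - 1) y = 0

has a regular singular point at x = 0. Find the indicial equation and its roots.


Divide by x^2 to reach normal form y'' + P_1(x) y' + P_2(x) y = 0 with P_1(x) = -2 + 1/x and P_2(x) = -3/x - 1/x^2.
x = 0 is a singular point because the y'-coefficient -2 + 1/x has a pole at x = 0 and the y-coefficient -3/x - 1/x^2 has a pole at x = 0.
It is a regular singular point because x P_1(x) = p(x) = 1 - 2x and x^2 P_2(x) = q(x) = -3x - 1 are polynomials, hence analytic at x = 0.
p(0) = 1,  q(0) = -1.
Indicial equation: r(r-1) + p(0) r + q(0) = 0, i.e. r^2 + (p(0) - 1) r + q(0) = 0, i.e. r^2 - 1 = 0.
Discriminant: (0)^2 - 4(-1) = 4, so r = (0 ± 2)/2.
Solving: r_1 = 1, r_2 = -1.

indicial: r^2 - 1 = 0; roots r_1 = 1, r_2 = -1


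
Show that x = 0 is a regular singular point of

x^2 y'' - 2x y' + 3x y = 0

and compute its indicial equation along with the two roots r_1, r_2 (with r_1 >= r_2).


Divide by x^2 to reach normal form y'' + P_1(x) y' + P_2(x) y = 0 with P_1(x) = -2/x and P_2(x) = 3/x.
x = 0 is a singular point because the y'-coefficient -2/x has a pole at x = 0 and the y-coefficient 3/x has a pole at x = 0.
It is a regular singular point because x P_1(x) = p(x) = -2 and x^2 P_2(x) = q(x) = 3x are polynomials, hence analytic at x = 0.
p(0) = -2,  q(0) = 0.
Indicial equation: r(r-1) + p(0) r + q(0) = 0, i.e. r^2 + (p(0) - 1) r + q(0) = 0, i.e. r^2 - 3 r = 0.
Discriminant: (-3)^2 - 4(0) = 9, so r = (3 ± 3)/2.
Solving: r_1 = 3, r_2 = 0.

indicial: r^2 - 3 r = 0; roots r_1 = 3, r_2 = 0


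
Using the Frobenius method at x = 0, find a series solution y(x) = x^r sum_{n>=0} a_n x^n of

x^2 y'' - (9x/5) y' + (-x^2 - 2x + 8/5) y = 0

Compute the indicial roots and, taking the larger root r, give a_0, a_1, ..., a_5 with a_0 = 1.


Write in Frobenius form y'' + (p(x)/x) y' + (q(x)/x^2) y = 0:
  p(x) = -9/5,  q(x) = -x^2 - 2x + 8/5.
Indicial equation: r(r-1) + (-9/5) r + (8/5) = 0 -> roots r_1 = 2, r_2 = 4/5.
Take r = r_1 = 2. Let y(x) = x^r sum_{n>=0} a_n x^n with a_0 = 1.
Substitute y = x^r sum a_n x^n and match x^{r+n}. The recurrence is
  D(n) a_n - 2 a_{n-1} - 1 a_{n-2} = 0,  where D(n) = (r+n)(r+n-1) + (-9/5)(r+n) + (8/5).
  a_n = [2 a_{n-1} + 1 a_{n-2}] / D(n).
Since the indicial polynomial factors as (r - r_1)(r - r_2), D(n) = (r_1 + n - r_1)(r_1 + n - r_2) = n(n + 6/5).
Evaluating step by step (a_0 = 1):
  n = 1: D(1) = 1(1 + 6/5) = 11/5; numerator = 2(1) = 2; a_1 = (2)/(11/5) = 10/11
  n = 2: D(2) = 2(2 + 6/5) = 32/5; numerator = 2(10/11) + 1(1) = 31/11; a_2 = (31/11)/(32/5) = 155/352
  n = 3: D(3) = 3(3 + 6/5) = 63/5; numerator = 2(155/352) + 1(10/11) = 315/176; a_3 = (315/176)/(63/5) = 25/176
  n = 4: D(4) = 4(4 + 6/5) = 104/5; numerator = 2(25/176) + 1(155/352) = 255/352; a_4 = (255/352)/(104/5) = 1275/36608
  n = 5: D(5) = 5(5 + 6/5) = 31; numerator = 2(1275/36608) + 1(25/176) = 3875/18304; a_5 = (3875/18304)/(31) = 125/18304

r = 2; a_0 = 1; a_1 = 10/11; a_2 = 155/352; a_3 = 25/176; a_4 = 1275/36608; a_5 = 125/18304


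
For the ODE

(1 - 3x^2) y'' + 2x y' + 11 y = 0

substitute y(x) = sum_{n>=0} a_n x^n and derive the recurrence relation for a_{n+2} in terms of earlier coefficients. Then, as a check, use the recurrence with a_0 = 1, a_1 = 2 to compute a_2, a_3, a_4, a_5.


Substitute y = sum_n a_n x^n.
(1 - 3 x^2) y'' contributes (n+2)(n+1) a_{n+2} - 3 n(n-1) a_n at x^n.
2 x y'(x) contributes 2 n a_n at x^n.
11 y(x) contributes 11 a_n at x^n.
Matching x^n: (n+2)(n+1) a_{n+2} + (-3 n(n-1) + 2 n + 11) a_n = 0.
Thus a_{n+2} = (3 n(n-1) - 2 n - 11) / ((n+1)(n+2)) * a_n.

Check with a_0 = 1, a_1 = 2 (apply the recurrence for n = 0, 1, 2, 3): a_0 = 1, a_1 = 2, a_2 = -11/2, a_3 = -13/3, a_4 = 33/8, a_5 = -13/60.

a_(n+2) = (3 n(n-1) - 2 n - 11) / ((n+1)(n+2)) * a_n; check: a_0 = 1, a_1 = 2, a_2 = -11/2, a_3 = -13/3, a_4 = 33/8, a_5 = -13/60


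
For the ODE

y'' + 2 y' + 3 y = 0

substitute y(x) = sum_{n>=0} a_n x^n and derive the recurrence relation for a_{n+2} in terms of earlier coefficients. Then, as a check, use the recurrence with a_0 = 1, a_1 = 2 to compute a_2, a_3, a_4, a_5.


Substitute y = sum_n a_n x^n.
y''(x) has coefficient (n+2)(n+1) a_{n+2} at x^n;
2 y'(x) has coefficient 2 (n+1) a_{n+1} at x^n;
3 y(x) has coefficient 3 a_n at x^n.
Matching x^n: (n+2)(n+1) a_{n+2} + 2 (n+1) a_{n+1} + 3 a_n = 0.
Thus a_{n+2} = [-2 (n+1) a_{n+1} - 3 a_n] / ((n+1)(n+2)).

Check with a_0 = 1, a_1 = 2 (apply the recurrence for n = 0, 1, 2, 3): a_0 = 1, a_1 = 2, a_2 = -7/2, a_3 = 4/3, a_4 = 5/24, a_5 = -17/60.

a_(n+2) = [-2 (n+1) a_(n+1) - 3 a_n] / ((n+1)(n+2)); check: a_0 = 1, a_1 = 2, a_2 = -7/2, a_3 = 4/3, a_4 = 5/24, a_5 = -17/60


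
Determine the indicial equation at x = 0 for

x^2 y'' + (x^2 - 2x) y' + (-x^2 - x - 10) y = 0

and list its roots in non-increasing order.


Divide by x^2 to reach normal form y'' + P_1(x) y' + P_2(x) y = 0 with P_1(x) = 1 - 2/x and P_2(x) = -1 - 1/x - 10/x^2.
x = 0 is a singular point because the y'-coefficient 1 - 2/x has a pole at x = 0 and the y-coefficient -1 - 1/x - 10/x^2 has a pole at x = 0.
It is a regular singular point because x P_1(x) = p(x) = x - 2 and x^2 P_2(x) = q(x) = -x^2 - x - 10 are polynomials, hence analytic at x = 0.
p(0) = -2,  q(0) = -10.
Indicial equation: r(r-1) + p(0) r + q(0) = 0, i.e. r^2 + (p(0) - 1) r + q(0) = 0, i.e. r^2 - 3 r - 10 = 0.
Discriminant: (-3)^2 - 4(-10) = 49, so r = (3 ± 7)/2.
Solving: r_1 = 5, r_2 = -2.

indicial: r^2 - 3 r - 10 = 0; roots r_1 = 5, r_2 = -2


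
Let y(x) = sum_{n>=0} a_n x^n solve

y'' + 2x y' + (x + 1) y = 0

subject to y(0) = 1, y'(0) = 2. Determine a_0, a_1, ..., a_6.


Ansatz: y(x) = sum_{n>=0} a_n x^n, so y'(x) = sum_{n>=1} n a_n x^(n-1) and y''(x) = sum_{n>=2} n(n-1) a_n x^(n-2).
Substitute into P(x) y'' + Q(x) y' + R(x) y = 0 with P(x) = 1, Q(x) = 2x, R(x) = x + 1, and match powers of x.
Initial conditions: a_0 = 1, a_1 = 2.
Setting the coefficient of each power of x to zero and solving order by order (substituting the coefficients already found):
  x^0: 2 a_2 + a_0 = 0  ->  2 a_2 = -a_0 = -1  ->  a_2 = -1/2
  x^1: 6 a_3 + 3 a_1 + a_0 = 0  ->  6 a_3 = -3 a_1 - a_0 = -7  ->  a_3 = -7/6
  x^2: 12 a_4 + 5 a_2 + a_1 = 0  ->  12 a_4 = -5 a_2 - a_1 = 1/2  ->  a_4 = 1/24
  x^3: 20 a_5 + 7 a_3 + a_2 = 0  ->  20 a_5 = -7 a_3 - a_2 = 26/3  ->  a_5 = 13/30
  x^4: 30 a_6 + 9 a_4 + a_3 = 0  ->  30 a_6 = -9 a_4 - a_3 = 19/24  ->  a_6 = 19/720
Truncated series: y(x) = 1 + 2 x - (1/2) x^2 - (7/6) x^3 + (1/24) x^4 + (13/30) x^5 + (19/720) x^6 + O(x^7).

a_0 = 1; a_1 = 2; a_2 = -1/2; a_3 = -7/6; a_4 = 1/24; a_5 = 13/30; a_6 = 19/720


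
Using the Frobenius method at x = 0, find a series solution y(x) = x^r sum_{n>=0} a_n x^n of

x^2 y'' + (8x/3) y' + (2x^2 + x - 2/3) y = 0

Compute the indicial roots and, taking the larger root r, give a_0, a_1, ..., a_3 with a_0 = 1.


Write in Frobenius form y'' + (p(x)/x) y' + (q(x)/x^2) y = 0:
  p(x) = 8/3,  q(x) = 2x^2 + x - 2/3.
Indicial equation: r(r-1) + (8/3) r + (-2/3) = 0 -> roots r_1 = 1/3, r_2 = -2.
Take r = r_1 = 1/3. Let y(x) = x^r sum_{n>=0} a_n x^n with a_0 = 1.
Substitute y = x^r sum a_n x^n and match x^{r+n}. The recurrence is
  D(n) a_n + 1 a_{n-1} + 2 a_{n-2} = 0,  where D(n) = (r+n)(r+n-1) + (8/3)(r+n) + (-2/3).
  a_n = [-1 a_{n-1} - 2 a_{n-2}] / D(n).
Since the indicial polynomial factors as (r - r_1)(r - r_2), D(n) = (r_1 + n - r_1)(r_1 + n - r_2) = n(n + 7/3).
Evaluating step by step (a_0 = 1):
  n = 1: D(1) = 1(1 + 7/3) = 10/3; numerator = -1(1) = -1; a_1 = (-1)/(10/3) = -3/10
  n = 2: D(2) = 2(2 + 7/3) = 26/3; numerator = -1(-3/10) - 2(1) = -17/10; a_2 = (-17/10)/(26/3) = -51/260
  n = 3: D(3) = 3(3 + 7/3) = 16; numerator = -1(-51/260) - 2(-3/10) = 207/260; a_3 = (207/260)/(16) = 207/4160

r = 1/3; a_0 = 1; a_1 = -3/10; a_2 = -51/260; a_3 = 207/4160


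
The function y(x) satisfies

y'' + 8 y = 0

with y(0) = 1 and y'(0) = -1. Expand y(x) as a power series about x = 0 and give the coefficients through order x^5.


Ansatz: y(x) = sum_{n>=0} a_n x^n, so y'(x) = sum_{n>=1} n a_n x^(n-1) and y''(x) = sum_{n>=2} n(n-1) a_n x^(n-2).
Substitute into P(x) y'' + Q(x) y' + R(x) y = 0 with P(x) = 1, Q(x) = 0, R(x) = 8, and match powers of x.
Initial conditions: a_0 = 1, a_1 = -1.
Setting the coefficient of each power of x to zero and solving order by order (substituting the coefficients already found):
  x^0: 2 a_2 + 8 a_0 = 0  ->  2 a_2 = -8 a_0 = -8  ->  a_2 = -4
  x^1: 6 a_3 + 8 a_1 = 0  ->  6 a_3 = -8 a_1 = 8  ->  a_3 = 4/3
  x^2: 12 a_4 + 8 a_2 = 0  ->  12 a_4 = -8 a_2 = 32  ->  a_4 = 8/3
  x^3: 20 a_5 + 8 a_3 = 0  ->  20 a_5 = -8 a_3 = -32/3  ->  a_5 = -8/15
Truncated series: y(x) = 1 - x - 4 x^2 + (4/3) x^3 + (8/3) x^4 - (8/15) x^5 + O(x^6).

a_0 = 1; a_1 = -1; a_2 = -4; a_3 = 4/3; a_4 = 8/3; a_5 = -8/15


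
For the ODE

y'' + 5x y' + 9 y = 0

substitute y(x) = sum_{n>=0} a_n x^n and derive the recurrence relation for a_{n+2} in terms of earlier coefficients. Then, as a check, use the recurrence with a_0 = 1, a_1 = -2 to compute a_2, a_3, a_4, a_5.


Substitute y = sum_n a_n x^n.
y''(x) has coefficient (n+2)(n+1) a_{n+2} at x^n;
5 x y'(x) has coefficient 5 n a_n at x^n (shift);
9 y(x) has coefficient 9 a_n at x^n.
Matching x^n: (n+2)(n+1) a_{n+2} + (5n + 9) a_n = 0.
Thus a_{n+2} = (-5n - 9) / ((n+1)(n+2)) * a_n.

Check with a_0 = 1, a_1 = -2 (apply the recurrence for n = 0, 1, 2, 3): a_0 = 1, a_1 = -2, a_2 = -9/2, a_3 = 14/3, a_4 = 57/8, a_5 = -28/5.

a_(n+2) = (-5n - 9) / ((n+1)(n+2)) * a_n; check: a_0 = 1, a_1 = -2, a_2 = -9/2, a_3 = 14/3, a_4 = 57/8, a_5 = -28/5


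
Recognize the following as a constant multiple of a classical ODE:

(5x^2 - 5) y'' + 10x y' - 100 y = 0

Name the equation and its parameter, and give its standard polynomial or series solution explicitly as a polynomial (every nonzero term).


All three coefficients share the factor -5; dividing through by -5 gives  (1 - x^2) y'' - 2x y' + 20 y = 0.
This matches the Legendre equation (1 - x^2) y'' - 2x y' + n(n+1) y = 0 (note the -2x y' term) with n(n+1) = 20, so n = 4; the polynomial solution is P_4(x).
With y = sum_k a_k x^k, matching x^k gives (k+2)(k+1) a_{k+2} = [k(k+1) - n(n+1)] a_k = (k - 4)(k + 5) a_k. The right side vanishes at k = 4, so the series with the parity of 4 terminates at degree 4.
Standard normalization (P_n(1) = 1): leading coefficient (2n)!/(2^n (n!)^2) = 40320/(16*576) = 35/8, so a_4 = 35/8. Work downward with a_k = (k+1)(k+2) a_{k+2} / ((k - 4)(k + 5)):
  a_2 = (3)(4)(35/8) / ((2 - 4)(2 + 5)) = (105/2)/(-14) = -15/4
  a_0 = (1)(2)(-15/4) / ((0 - 4)(0 + 5)) = (-15/2)/(-20) = 3/8
Hence P_4(x) = 35 x^4/8 - 15 x^2/4 + 3/8.

P_4(x); series = 35 x^4/8 - 15 x^2/4 + 3/8


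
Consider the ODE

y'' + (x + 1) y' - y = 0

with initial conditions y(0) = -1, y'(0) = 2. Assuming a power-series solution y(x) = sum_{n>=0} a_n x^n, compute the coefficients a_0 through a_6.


Ansatz: y(x) = sum_{n>=0} a_n x^n, so y'(x) = sum_{n>=1} n a_n x^(n-1) and y''(x) = sum_{n>=2} n(n-1) a_n x^(n-2).
Substitute into P(x) y'' + Q(x) y' + R(x) y = 0 with P(x) = 1, Q(x) = x + 1, R(x) = -1, and match powers of x.
Initial conditions: a_0 = -1, a_1 = 2.
Setting the coefficient of each power of x to zero and solving order by order (substituting the coefficients already found):
  x^0: 2 a_2 + a_1 - a_0 = 0  ->  2 a_2 = -a_1 + a_0 = -3  ->  a_2 = -3/2
  x^1: 6 a_3 + 2 a_2 = 0  ->  6 a_3 = -2 a_2 = 3  ->  a_3 = 1/2
  x^2: 12 a_4 + 3 a_3 + a_2 = 0  ->  12 a_4 = -3 a_3 - a_2 = 0  ->  a_4 = 0
  x^3: 20 a_5 + 4 a_4 + 2 a_3 = 0  ->  20 a_5 = -4 a_4 - 2 a_3 = -1  ->  a_5 = -1/20
  x^4: 30 a_6 + 5 a_5 + 3 a_4 = 0  ->  30 a_6 = -5 a_5 - 3 a_4 = 1/4  ->  a_6 = 1/120
Truncated series: y(x) = -1 + 2 x - (3/2) x^2 + (1/2) x^3 - (1/20) x^5 + (1/120) x^6 + O(x^7).

a_0 = -1; a_1 = 2; a_2 = -3/2; a_3 = 1/2; a_4 = 0; a_5 = -1/20; a_6 = 1/120


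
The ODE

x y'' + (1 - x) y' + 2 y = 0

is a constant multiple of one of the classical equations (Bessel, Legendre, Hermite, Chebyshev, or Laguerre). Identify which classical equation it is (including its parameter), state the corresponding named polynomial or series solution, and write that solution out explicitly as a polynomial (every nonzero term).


The equation is already in a standard form:  x y'' + (1 - x) y' + 2 y = 0.
This matches the Laguerre equation x y'' + (1 - x) y' + n y = 0 with n = 2; the polynomial solution is L_2(x).
With y = sum_k a_k x^k, matching x^k gives (k+1)k a_{k+1} + (k+1) a_{k+1} - k a_k + n a_k = 0, i.e. (k+1)^2 a_{k+1} = (k - n) a_k = (k - 2) a_k. The right side vanishes at k = 2, so the series terminates at degree 2.
Standard normalization L_n(0) = 1 gives a_0 = 1. Work upward with a_{k+1} = (k - 2) a_k / (k+1)^2:
  a_1 = (0 - 2)(1) / 1^2 = -2/1 = -2
  a_2 = (1 - 2)(-2) / 2^2 = 2/4 = 1/2
Hence L_2(x) = x^2/2 - 2 x + 1.

L_2(x); series = x^2/2 - 2 x + 1


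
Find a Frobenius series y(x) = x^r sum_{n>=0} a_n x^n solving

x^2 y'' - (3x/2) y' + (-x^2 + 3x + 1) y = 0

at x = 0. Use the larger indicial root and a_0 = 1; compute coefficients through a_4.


Write in Frobenius form y'' + (p(x)/x) y' + (q(x)/x^2) y = 0:
  p(x) = -3/2,  q(x) = -x^2 + 3x + 1.
Indicial equation: r(r-1) + (-3/2) r + (1) = 0 -> roots r_1 = 2, r_2 = 1/2.
Take r = r_1 = 2. Let y(x) = x^r sum_{n>=0} a_n x^n with a_0 = 1.
Substitute y = x^r sum a_n x^n and match x^{r+n}. The recurrence is
  D(n) a_n + 3 a_{n-1} - 1 a_{n-2} = 0,  where D(n) = (r+n)(r+n-1) + (-3/2)(r+n) + (1).
  a_n = [-3 a_{n-1} + 1 a_{n-2}] / D(n).
Since the indicial polynomial factors as (r - r_1)(r - r_2), D(n) = (r_1 + n - r_1)(r_1 + n - r_2) = n(n + 3/2).
Evaluating step by step (a_0 = 1):
  n = 1: D(1) = 1(1 + 3/2) = 5/2; numerator = -3(1) = -3; a_1 = (-3)/(5/2) = -6/5
  n = 2: D(2) = 2(2 + 3/2) = 7; numerator = -3(-6/5) + 1(1) = 23/5; a_2 = (23/5)/(7) = 23/35
  n = 3: D(3) = 3(3 + 3/2) = 27/2; numerator = -3(23/35) + 1(-6/5) = -111/35; a_3 = (-111/35)/(27/2) = -74/315
  n = 4: D(4) = 4(4 + 3/2) = 22; numerator = -3(-74/315) + 1(23/35) = 143/105; a_4 = (143/105)/(22) = 13/210

r = 2; a_0 = 1; a_1 = -6/5; a_2 = 23/35; a_3 = -74/315; a_4 = 13/210


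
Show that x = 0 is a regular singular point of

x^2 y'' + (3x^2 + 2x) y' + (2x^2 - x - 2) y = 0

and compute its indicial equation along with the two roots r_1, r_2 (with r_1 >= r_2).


Divide by x^2 to reach normal form y'' + P_1(x) y' + P_2(x) y = 0 with P_1(x) = 3 + 2/x and P_2(x) = 2 - 1/x - 2/x^2.
x = 0 is a singular point because the y'-coefficient 3 + 2/x has a pole at x = 0 and the y-coefficient 2 - 1/x - 2/x^2 has a pole at x = 0.
It is a regular singular point because x P_1(x) = p(x) = 3x + 2 and x^2 P_2(x) = q(x) = 2x^2 - x - 2 are polynomials, hence analytic at x = 0.
p(0) = 2,  q(0) = -2.
Indicial equation: r(r-1) + p(0) r + q(0) = 0, i.e. r^2 + (p(0) - 1) r + q(0) = 0, i.e. r^2 + 1 r - 2 = 0.
Discriminant: (1)^2 - 4(-2) = 9, so r = (-1 ± 3)/2.
Solving: r_1 = 1, r_2 = -2.

indicial: r^2 + 1 r - 2 = 0; roots r_1 = 1, r_2 = -2


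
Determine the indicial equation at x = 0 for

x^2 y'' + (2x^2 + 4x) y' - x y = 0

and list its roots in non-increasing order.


Divide by x^2 to reach normal form y'' + P_1(x) y' + P_2(x) y = 0 with P_1(x) = 2 + 4/x and P_2(x) = -1/x.
x = 0 is a singular point because the y'-coefficient 2 + 4/x has a pole at x = 0 and the y-coefficient -1/x has a pole at x = 0.
It is a regular singular point because x P_1(x) = p(x) = 2x + 4 and x^2 P_2(x) = q(x) = -x are polynomials, hence analytic at x = 0.
p(0) = 4,  q(0) = 0.
Indicial equation: r(r-1) + p(0) r + q(0) = 0, i.e. r^2 + (p(0) - 1) r + q(0) = 0, i.e. r^2 + 3 r = 0.
Discriminant: (3)^2 - 4(0) = 9, so r = (-3 ± 3)/2.
Solving: r_1 = 0, r_2 = -3.

indicial: r^2 + 3 r = 0; roots r_1 = 0, r_2 = -3


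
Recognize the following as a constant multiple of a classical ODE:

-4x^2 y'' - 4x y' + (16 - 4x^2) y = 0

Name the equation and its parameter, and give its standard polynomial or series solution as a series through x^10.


All three coefficients share the factor -4; dividing through by -4 gives  x^2 y'' + x y' + (x^2 - 4) y = 0.
This matches the Bessel equation x^2 y'' + x y' + (x^2 - nu^2) y = 0 with nu^2 = 4, so nu = 2; the solution bounded at x = 0 is J_2(x).
Frobenius at x = 0: indicial roots ±nu; for r = nu the recurrence k(k + 2nu) c_k = -c_{k-2} gives the standard series J_nu(x) = sum_{k>=0} (-1)^k / (k! (k+nu)!) (x/2)^(2k+nu). Evaluate the first 5 terms:
  k = 0: (-1)^0 / (0! * 2! * 2^2) x^2 = 1/(1*2*4) x^2 = (1/8) x^2
  k = 1: (-1)^1 / (1! * 3! * 2^4) x^4 = -1/(1*6*16) x^4 = (-1/96) x^4
  k = 2: (-1)^2 / (2! * 4! * 2^6) x^6 = 1/(2*24*64) x^6 = (1/3072) x^6
  k = 3: (-1)^3 / (3! * 5! * 2^8) x^8 = -1/(6*120*256) x^8 = (-1/184320) x^8
  k = 4: (-1)^4 / (4! * 6! * 2^10) x^10 = 1/(24*720*1024) x^10 = (1/17694720) x^10
Hence J_2(x) = x^10/17694720 - x^8/184320 + x^6/3072 - x^4/96 + x^2/8 + ....

J_2(x); series = x^10/17694720 - x^8/184320 + x^6/3072 - x^4/96 + x^2/8


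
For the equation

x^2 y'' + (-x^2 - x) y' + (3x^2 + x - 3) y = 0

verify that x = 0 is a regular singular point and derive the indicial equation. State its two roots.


Divide by x^2 to reach normal form y'' + P_1(x) y' + P_2(x) y = 0 with P_1(x) = -1 - 1/x and P_2(x) = 3 + 1/x - 3/x^2.
x = 0 is a singular point because the y'-coefficient -1 - 1/x has a pole at x = 0 and the y-coefficient 3 + 1/x - 3/x^2 has a pole at x = 0.
It is a regular singular point because x P_1(x) = p(x) = -x - 1 and x^2 P_2(x) = q(x) = 3x^2 + x - 3 are polynomials, hence analytic at x = 0.
p(0) = -1,  q(0) = -3.
Indicial equation: r(r-1) + p(0) r + q(0) = 0, i.e. r^2 + (p(0) - 1) r + q(0) = 0, i.e. r^2 - 2 r - 3 = 0.
Discriminant: (-2)^2 - 4(-3) = 16, so r = (2 ± 4)/2.
Solving: r_1 = 3, r_2 = -1.

indicial: r^2 - 2 r - 3 = 0; roots r_1 = 3, r_2 = -1


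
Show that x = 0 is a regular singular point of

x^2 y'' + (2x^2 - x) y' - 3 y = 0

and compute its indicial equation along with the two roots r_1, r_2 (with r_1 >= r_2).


Divide by x^2 to reach normal form y'' + P_1(x) y' + P_2(x) y = 0 with P_1(x) = 2 - 1/x and P_2(x) = -3/x^2.
x = 0 is a singular point because the y'-coefficient 2 - 1/x has a pole at x = 0 and the y-coefficient -3/x^2 has a pole at x = 0.
It is a regular singular point because x P_1(x) = p(x) = 2x - 1 and x^2 P_2(x) = q(x) = -3 are polynomials, hence analytic at x = 0.
p(0) = -1,  q(0) = -3.
Indicial equation: r(r-1) + p(0) r + q(0) = 0, i.e. r^2 + (p(0) - 1) r + q(0) = 0, i.e. r^2 - 2 r - 3 = 0.
Discriminant: (-2)^2 - 4(-3) = 16, so r = (2 ± 4)/2.
Solving: r_1 = 3, r_2 = -1.

indicial: r^2 - 2 r - 3 = 0; roots r_1 = 3, r_2 = -1


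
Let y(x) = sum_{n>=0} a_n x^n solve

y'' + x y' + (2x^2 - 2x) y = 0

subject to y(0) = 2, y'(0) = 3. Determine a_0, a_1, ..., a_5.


Ansatz: y(x) = sum_{n>=0} a_n x^n, so y'(x) = sum_{n>=1} n a_n x^(n-1) and y''(x) = sum_{n>=2} n(n-1) a_n x^(n-2).
Substitute into P(x) y'' + Q(x) y' + R(x) y = 0 with P(x) = 1, Q(x) = x, R(x) = 2x^2 - 2x, and match powers of x.
Initial conditions: a_0 = 2, a_1 = 3.
Setting the coefficient of each power of x to zero and solving order by order (substituting the coefficients already found):
  x^0: 2 a_2 = 0  ->  a_2 = 0
  x^1: 6 a_3 + a_1 - 2 a_0 = 0  ->  6 a_3 = -a_1 + 2 a_0 = 1  ->  a_3 = 1/6
  x^2: 12 a_4 + 2 a_2 - 2 a_1 + 2 a_0 = 0  ->  12 a_4 = -2 a_2 + 2 a_1 - 2 a_0 = 2  ->  a_4 = 1/6
  x^3: 20 a_5 + 3 a_3 - 2 a_2 + 2 a_1 = 0  ->  20 a_5 = -3 a_3 + 2 a_2 - 2 a_1 = -13/2  ->  a_5 = -13/40
Truncated series: y(x) = 2 + 3 x + (1/6) x^3 + (1/6) x^4 - (13/40) x^5 + O(x^6).

a_0 = 2; a_1 = 3; a_2 = 0; a_3 = 1/6; a_4 = 1/6; a_5 = -13/40


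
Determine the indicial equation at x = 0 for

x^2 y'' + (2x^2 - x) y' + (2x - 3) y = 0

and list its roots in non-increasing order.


Divide by x^2 to reach normal form y'' + P_1(x) y' + P_2(x) y = 0 with P_1(x) = 2 - 1/x and P_2(x) = 2/x - 3/x^2.
x = 0 is a singular point because the y'-coefficient 2 - 1/x has a pole at x = 0 and the y-coefficient 2/x - 3/x^2 has a pole at x = 0.
It is a regular singular point because x P_1(x) = p(x) = 2x - 1 and x^2 P_2(x) = q(x) = 2x - 3 are polynomials, hence analytic at x = 0.
p(0) = -1,  q(0) = -3.
Indicial equation: r(r-1) + p(0) r + q(0) = 0, i.e. r^2 + (p(0) - 1) r + q(0) = 0, i.e. r^2 - 2 r - 3 = 0.
Discriminant: (-2)^2 - 4(-3) = 16, so r = (2 ± 4)/2.
Solving: r_1 = 3, r_2 = -1.

indicial: r^2 - 2 r - 3 = 0; roots r_1 = 3, r_2 = -1


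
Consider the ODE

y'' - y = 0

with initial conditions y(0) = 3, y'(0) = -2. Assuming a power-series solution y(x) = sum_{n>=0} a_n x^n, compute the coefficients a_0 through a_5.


Ansatz: y(x) = sum_{n>=0} a_n x^n, so y'(x) = sum_{n>=1} n a_n x^(n-1) and y''(x) = sum_{n>=2} n(n-1) a_n x^(n-2).
Substitute into P(x) y'' + Q(x) y' + R(x) y = 0 with P(x) = 1, Q(x) = 0, R(x) = -1, and match powers of x.
Initial conditions: a_0 = 3, a_1 = -2.
Setting the coefficient of each power of x to zero and solving order by order (substituting the coefficients already found):
  x^0: 2 a_2 - a_0 = 0  ->  2 a_2 = a_0 = 3  ->  a_2 = 3/2
  x^1: 6 a_3 - a_1 = 0  ->  6 a_3 = a_1 = -2  ->  a_3 = -1/3
  x^2: 12 a_4 - a_2 = 0  ->  12 a_4 = a_2 = 3/2  ->  a_4 = 1/8
  x^3: 20 a_5 - a_3 = 0  ->  20 a_5 = a_3 = -1/3  ->  a_5 = -1/60
Truncated series: y(x) = 3 - 2 x + (3/2) x^2 - (1/3) x^3 + (1/8) x^4 - (1/60) x^5 + O(x^6).

a_0 = 3; a_1 = -2; a_2 = 3/2; a_3 = -1/3; a_4 = 1/8; a_5 = -1/60


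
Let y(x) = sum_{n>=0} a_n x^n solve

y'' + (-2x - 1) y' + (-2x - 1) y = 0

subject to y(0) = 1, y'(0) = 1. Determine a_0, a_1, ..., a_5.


Ansatz: y(x) = sum_{n>=0} a_n x^n, so y'(x) = sum_{n>=1} n a_n x^(n-1) and y''(x) = sum_{n>=2} n(n-1) a_n x^(n-2).
Substitute into P(x) y'' + Q(x) y' + R(x) y = 0 with P(x) = 1, Q(x) = -2x - 1, R(x) = -2x - 1, and match powers of x.
Initial conditions: a_0 = 1, a_1 = 1.
Setting the coefficient of each power of x to zero and solving order by order (substituting the coefficients already found):
  x^0: 2 a_2 - a_1 - a_0 = 0  ->  2 a_2 = a_1 + a_0 = 2  ->  a_2 = 1
  x^1: 6 a_3 - 2 a_2 - 3 a_1 - 2 a_0 = 0  ->  6 a_3 = 2 a_2 + 3 a_1 + 2 a_0 = 7  ->  a_3 = 7/6
  x^2: 12 a_4 - 3 a_3 - 5 a_2 - 2 a_1 = 0  ->  12 a_4 = 3 a_3 + 5 a_2 + 2 a_1 = 21/2  ->  a_4 = 7/8
  x^3: 20 a_5 - 4 a_4 - 7 a_3 - 2 a_2 = 0  ->  20 a_5 = 4 a_4 + 7 a_3 + 2 a_2 = 41/3  ->  a_5 = 41/60
Truncated series: y(x) = 1 + x + x^2 + (7/6) x^3 + (7/8) x^4 + (41/60) x^5 + O(x^6).

a_0 = 1; a_1 = 1; a_2 = 1; a_3 = 7/6; a_4 = 7/8; a_5 = 41/60


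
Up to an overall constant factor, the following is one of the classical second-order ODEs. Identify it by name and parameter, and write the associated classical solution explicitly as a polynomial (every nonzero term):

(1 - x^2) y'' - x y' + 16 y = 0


The equation is already in a standard form:  (1 - x^2) y'' - x y' + 16 y = 0.
This matches the Chebyshev equation (1 - x^2) y'' - x y' + n^2 y = 0 (note the -x y' term, not -2x y') with n^2 = 16, so n = 4; the polynomial solution is T_4(x).
With y = sum_k a_k x^k, matching x^k gives (k+2)(k+1) a_{k+2} = (k^2 - n^2) a_k = (k - 4)(k + 4) a_k. The right side vanishes at k = 4, so the series with the parity of 4 terminates at degree 4.
Standard normalization: leading coefficient of T_n is 2^(n-1), so a_4 = 2^3 = 8. Work downward with a_k = (k+1)(k+2) a_{k+2} / ((k - 4)(k + 4)):
  a_2 = (3)(4)(8) / ((2 - 4)(2 + 4)) = 96/(-12) = -8
  a_0 = (1)(2)(-8) / ((0 - 4)(0 + 4)) = -16/(-16) = 1
Hence T_4(x) = 8 x^4 - 8 x^2 + 1.

T_4(x); series = 8 x^4 - 8 x^2 + 1


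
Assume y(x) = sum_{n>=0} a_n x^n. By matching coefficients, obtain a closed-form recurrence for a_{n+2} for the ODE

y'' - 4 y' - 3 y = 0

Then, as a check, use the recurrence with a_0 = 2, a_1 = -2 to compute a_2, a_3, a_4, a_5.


Substitute y = sum_n a_n x^n.
y''(x) has coefficient (n+2)(n+1) a_{n+2} at x^n;
-4 y'(x) has coefficient -4 (n+1) a_{n+1} at x^n;
-3 y(x) has coefficient -3 a_n at x^n.
Matching x^n: (n+2)(n+1) a_{n+2} - 4 (n+1) a_{n+1} - 3 a_n = 0.
Thus a_{n+2} = [4 (n+1) a_{n+1} + 3 a_n] / ((n+1)(n+2)).

Check with a_0 = 2, a_1 = -2 (apply the recurrence for n = 0, 1, 2, 3): a_0 = 2, a_1 = -2, a_2 = -1, a_3 = -7/3, a_4 = -31/12, a_5 = -29/12.

a_(n+2) = [4 (n+1) a_(n+1) + 3 a_n] / ((n+1)(n+2)); check: a_0 = 2, a_1 = -2, a_2 = -1, a_3 = -7/3, a_4 = -31/12, a_5 = -29/12
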